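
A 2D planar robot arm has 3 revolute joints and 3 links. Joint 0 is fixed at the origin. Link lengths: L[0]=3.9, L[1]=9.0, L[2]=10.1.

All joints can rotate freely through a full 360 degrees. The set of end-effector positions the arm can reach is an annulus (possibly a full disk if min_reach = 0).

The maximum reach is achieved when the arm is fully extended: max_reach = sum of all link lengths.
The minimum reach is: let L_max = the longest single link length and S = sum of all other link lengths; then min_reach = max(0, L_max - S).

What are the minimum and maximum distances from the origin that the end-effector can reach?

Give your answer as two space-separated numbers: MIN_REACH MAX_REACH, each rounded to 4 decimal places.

Link lengths: [3.9, 9.0, 10.1]
max_reach = 3.9 + 9 + 10.1 = 23
L_max = max([3.9, 9.0, 10.1]) = 10.1
S (sum of others) = 23 - 10.1 = 12.9
min_reach = max(0, 10.1 - 12.9) = max(0, -2.8) = 0

Answer: 0.0000 23.0000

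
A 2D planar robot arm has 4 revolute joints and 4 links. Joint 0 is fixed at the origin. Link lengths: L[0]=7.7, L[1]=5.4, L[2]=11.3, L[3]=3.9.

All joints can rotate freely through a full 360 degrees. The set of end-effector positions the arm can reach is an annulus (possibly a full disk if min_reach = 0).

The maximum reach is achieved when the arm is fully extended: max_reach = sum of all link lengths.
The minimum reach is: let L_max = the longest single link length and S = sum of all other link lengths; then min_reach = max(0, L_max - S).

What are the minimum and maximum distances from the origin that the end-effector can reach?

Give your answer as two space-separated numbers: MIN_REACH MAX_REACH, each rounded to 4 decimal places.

Answer: 0.0000 28.3000

Derivation:
Link lengths: [7.7, 5.4, 11.3, 3.9]
max_reach = 7.7 + 5.4 + 11.3 + 3.9 = 28.3
L_max = max([7.7, 5.4, 11.3, 3.9]) = 11.3
S (sum of others) = 28.3 - 11.3 = 17
min_reach = max(0, 11.3 - 17) = max(0, -5.7) = 0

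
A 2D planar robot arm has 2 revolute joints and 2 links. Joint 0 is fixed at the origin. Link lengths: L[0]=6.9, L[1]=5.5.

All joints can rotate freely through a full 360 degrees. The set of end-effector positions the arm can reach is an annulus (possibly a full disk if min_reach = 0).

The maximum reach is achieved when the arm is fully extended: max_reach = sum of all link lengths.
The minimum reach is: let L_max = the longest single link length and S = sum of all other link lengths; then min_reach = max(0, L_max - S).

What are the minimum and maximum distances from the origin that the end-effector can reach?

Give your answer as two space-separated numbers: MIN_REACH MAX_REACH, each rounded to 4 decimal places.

Link lengths: [6.9, 5.5]
max_reach = 6.9 + 5.5 = 12.4
L_max = max([6.9, 5.5]) = 6.9
S (sum of others) = 12.4 - 6.9 = 5.5
min_reach = max(0, 6.9 - 5.5) = max(0, 1.4) = 1.4

Answer: 1.4000 12.4000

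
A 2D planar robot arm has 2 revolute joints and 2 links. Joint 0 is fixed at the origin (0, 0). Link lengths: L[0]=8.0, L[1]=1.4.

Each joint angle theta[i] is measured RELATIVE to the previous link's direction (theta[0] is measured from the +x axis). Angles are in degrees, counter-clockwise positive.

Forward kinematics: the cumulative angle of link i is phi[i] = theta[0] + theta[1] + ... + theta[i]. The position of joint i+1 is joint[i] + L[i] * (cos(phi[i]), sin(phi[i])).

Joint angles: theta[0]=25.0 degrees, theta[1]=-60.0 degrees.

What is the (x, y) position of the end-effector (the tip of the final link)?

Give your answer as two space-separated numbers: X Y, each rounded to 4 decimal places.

joint[0] = (0.0000, 0.0000)  (base)
link 0: phi[0] = 25 = 25 deg
  cos(25 deg) = 0.9063, sin(25 deg) = 0.4226
  joint[1] = (0.0000, 0.0000) + 8 * (0.9063, 0.4226) = (0.0000 + 7.2505, 0.0000 + 3.3809) = (7.2505, 3.3809)
link 1: phi[1] = 25 + -60 = -35 deg
  cos(-35 deg) = 0.8192, sin(-35 deg) = -0.5736
  joint[2] = (7.2505, 3.3809) + 1.4 * (0.8192, -0.5736) = (7.2505 + 1.1468, 3.3809 + -0.8030) = (8.3973, 2.5779)
End effector: (8.3973, 2.5779)

Answer: 8.3973 2.5779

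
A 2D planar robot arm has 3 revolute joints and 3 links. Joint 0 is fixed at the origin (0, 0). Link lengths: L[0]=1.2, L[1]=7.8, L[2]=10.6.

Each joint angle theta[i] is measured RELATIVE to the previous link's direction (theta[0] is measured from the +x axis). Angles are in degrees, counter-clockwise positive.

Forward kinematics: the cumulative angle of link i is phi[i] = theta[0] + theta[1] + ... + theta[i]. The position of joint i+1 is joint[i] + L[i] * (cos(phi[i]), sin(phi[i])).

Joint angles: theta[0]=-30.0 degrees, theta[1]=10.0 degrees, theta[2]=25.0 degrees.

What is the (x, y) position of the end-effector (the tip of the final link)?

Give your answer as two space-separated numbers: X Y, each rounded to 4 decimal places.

joint[0] = (0.0000, 0.0000)  (base)
link 0: phi[0] = -30 = -30 deg
  cos(-30 deg) = 0.8660, sin(-30 deg) = -0.5000
  joint[1] = (0.0000, 0.0000) + 1.2 * (0.8660, -0.5000) = (0.0000 + 1.0392, 0.0000 + -0.6000) = (1.0392, -0.6000)
link 1: phi[1] = -30 + 10 = -20 deg
  cos(-20 deg) = 0.9397, sin(-20 deg) = -0.3420
  joint[2] = (1.0392, -0.6000) + 7.8 * (0.9397, -0.3420) = (1.0392 + 7.3296, -0.6000 + -2.6678) = (8.3688, -3.2678)
link 2: phi[2] = -30 + 10 + 25 = 5 deg
  cos(5 deg) = 0.9962, sin(5 deg) = 0.0872
  joint[3] = (8.3688, -3.2678) + 10.6 * (0.9962, 0.0872) = (8.3688 + 10.5597, -3.2678 + 0.9239) = (18.9285, -2.3439)
End effector: (18.9285, -2.3439)

Answer: 18.9285 -2.3439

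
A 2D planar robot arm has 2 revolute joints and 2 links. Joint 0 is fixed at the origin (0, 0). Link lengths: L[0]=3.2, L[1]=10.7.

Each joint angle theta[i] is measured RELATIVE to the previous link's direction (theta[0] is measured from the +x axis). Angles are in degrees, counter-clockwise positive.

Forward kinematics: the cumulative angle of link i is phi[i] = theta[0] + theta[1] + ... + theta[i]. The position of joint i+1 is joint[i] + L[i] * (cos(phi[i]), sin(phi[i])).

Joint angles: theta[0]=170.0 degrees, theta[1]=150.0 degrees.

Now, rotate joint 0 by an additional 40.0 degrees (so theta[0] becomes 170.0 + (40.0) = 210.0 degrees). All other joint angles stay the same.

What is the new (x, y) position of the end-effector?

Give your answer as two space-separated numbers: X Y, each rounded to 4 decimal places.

joint[0] = (0.0000, 0.0000)  (base)
link 0: phi[0] = 210 = 210 deg
  cos(210 deg) = -0.8660, sin(210 deg) = -0.5000
  joint[1] = (0.0000, 0.0000) + 3.2 * (-0.8660, -0.5000) = (0.0000 + -2.7713, 0.0000 + -1.6000) = (-2.7713, -1.6000)
link 1: phi[1] = 210 + 150 = 360 deg
  cos(360 deg) = 1.0000, sin(360 deg) = -0.0000
  joint[2] = (-2.7713, -1.6000) + 10.7 * (1.0000, -0.0000) = (-2.7713 + 10.7000, -1.6000 + -0.0000) = (7.9287, -1.6000)
End effector: (7.9287, -1.6000)

Answer: 7.9287 -1.6000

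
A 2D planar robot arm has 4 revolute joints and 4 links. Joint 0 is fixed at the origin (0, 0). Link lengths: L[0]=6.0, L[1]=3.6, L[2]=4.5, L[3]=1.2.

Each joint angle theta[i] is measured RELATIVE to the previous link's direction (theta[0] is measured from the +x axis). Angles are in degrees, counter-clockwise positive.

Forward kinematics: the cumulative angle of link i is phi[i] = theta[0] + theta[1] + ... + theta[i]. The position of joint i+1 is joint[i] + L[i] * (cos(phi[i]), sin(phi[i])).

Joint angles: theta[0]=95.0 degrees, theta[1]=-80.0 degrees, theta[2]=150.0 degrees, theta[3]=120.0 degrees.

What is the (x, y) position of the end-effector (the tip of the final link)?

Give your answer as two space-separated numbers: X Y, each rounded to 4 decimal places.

joint[0] = (0.0000, 0.0000)  (base)
link 0: phi[0] = 95 = 95 deg
  cos(95 deg) = -0.0872, sin(95 deg) = 0.9962
  joint[1] = (0.0000, 0.0000) + 6 * (-0.0872, 0.9962) = (0.0000 + -0.5229, 0.0000 + 5.9772) = (-0.5229, 5.9772)
link 1: phi[1] = 95 + -80 = 15 deg
  cos(15 deg) = 0.9659, sin(15 deg) = 0.2588
  joint[2] = (-0.5229, 5.9772) + 3.6 * (0.9659, 0.2588) = (-0.5229 + 3.4773, 5.9772 + 0.9317) = (2.9544, 6.9089)
link 2: phi[2] = 95 + -80 + 150 = 165 deg
  cos(165 deg) = -0.9659, sin(165 deg) = 0.2588
  joint[3] = (2.9544, 6.9089) + 4.5 * (-0.9659, 0.2588) = (2.9544 + -4.3467, 6.9089 + 1.1647) = (-1.3923, 8.0736)
link 3: phi[3] = 95 + -80 + 150 + 120 = 285 deg
  cos(285 deg) = 0.2588, sin(285 deg) = -0.9659
  joint[4] = (-1.3923, 8.0736) + 1.2 * (0.2588, -0.9659) = (-1.3923 + 0.3106, 8.0736 + -1.1591) = (-1.0817, 6.9145)
End effector: (-1.0817, 6.9145)

Answer: -1.0817 6.9145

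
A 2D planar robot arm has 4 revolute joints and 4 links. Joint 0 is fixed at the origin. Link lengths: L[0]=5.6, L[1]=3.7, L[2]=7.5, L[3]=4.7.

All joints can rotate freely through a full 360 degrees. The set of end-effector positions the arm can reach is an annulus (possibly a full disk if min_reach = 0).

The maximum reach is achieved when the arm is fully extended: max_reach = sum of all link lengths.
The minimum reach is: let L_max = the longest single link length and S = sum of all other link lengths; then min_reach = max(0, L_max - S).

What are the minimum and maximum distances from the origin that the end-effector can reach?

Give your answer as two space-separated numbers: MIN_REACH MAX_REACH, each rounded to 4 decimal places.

Link lengths: [5.6, 3.7, 7.5, 4.7]
max_reach = 5.6 + 3.7 + 7.5 + 4.7 = 21.5
L_max = max([5.6, 3.7, 7.5, 4.7]) = 7.5
S (sum of others) = 21.5 - 7.5 = 14
min_reach = max(0, 7.5 - 14) = max(0, -6.5) = 0

Answer: 0.0000 21.5000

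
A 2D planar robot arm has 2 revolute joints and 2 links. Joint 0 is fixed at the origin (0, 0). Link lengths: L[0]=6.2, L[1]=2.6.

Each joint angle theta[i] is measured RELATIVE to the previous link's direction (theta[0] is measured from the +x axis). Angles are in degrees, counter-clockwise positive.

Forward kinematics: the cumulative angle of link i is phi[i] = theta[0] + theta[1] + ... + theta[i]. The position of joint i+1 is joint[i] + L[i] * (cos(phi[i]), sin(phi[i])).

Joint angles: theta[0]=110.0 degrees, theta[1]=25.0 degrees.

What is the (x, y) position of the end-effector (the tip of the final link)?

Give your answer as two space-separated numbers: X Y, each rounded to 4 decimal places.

Answer: -3.9590 7.6646

Derivation:
joint[0] = (0.0000, 0.0000)  (base)
link 0: phi[0] = 110 = 110 deg
  cos(110 deg) = -0.3420, sin(110 deg) = 0.9397
  joint[1] = (0.0000, 0.0000) + 6.2 * (-0.3420, 0.9397) = (0.0000 + -2.1205, 0.0000 + 5.8261) = (-2.1205, 5.8261)
link 1: phi[1] = 110 + 25 = 135 deg
  cos(135 deg) = -0.7071, sin(135 deg) = 0.7071
  joint[2] = (-2.1205, 5.8261) + 2.6 * (-0.7071, 0.7071) = (-2.1205 + -1.8385, 5.8261 + 1.8385) = (-3.9590, 7.6646)
End effector: (-3.9590, 7.6646)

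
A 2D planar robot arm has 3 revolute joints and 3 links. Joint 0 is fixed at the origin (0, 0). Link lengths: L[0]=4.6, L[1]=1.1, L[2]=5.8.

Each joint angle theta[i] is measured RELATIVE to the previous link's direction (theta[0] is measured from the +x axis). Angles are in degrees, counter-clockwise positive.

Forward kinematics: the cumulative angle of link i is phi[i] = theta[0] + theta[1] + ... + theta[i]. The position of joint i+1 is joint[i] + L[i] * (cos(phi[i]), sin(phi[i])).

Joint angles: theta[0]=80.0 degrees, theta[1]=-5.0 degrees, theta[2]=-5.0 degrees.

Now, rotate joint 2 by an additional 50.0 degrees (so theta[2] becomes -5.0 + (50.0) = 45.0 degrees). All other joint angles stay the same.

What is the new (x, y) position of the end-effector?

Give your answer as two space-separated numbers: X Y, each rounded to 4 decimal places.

Answer: -1.8165 10.6156

Derivation:
joint[0] = (0.0000, 0.0000)  (base)
link 0: phi[0] = 80 = 80 deg
  cos(80 deg) = 0.1736, sin(80 deg) = 0.9848
  joint[1] = (0.0000, 0.0000) + 4.6 * (0.1736, 0.9848) = (0.0000 + 0.7988, 0.0000 + 4.5301) = (0.7988, 4.5301)
link 1: phi[1] = 80 + -5 = 75 deg
  cos(75 deg) = 0.2588, sin(75 deg) = 0.9659
  joint[2] = (0.7988, 4.5301) + 1.1 * (0.2588, 0.9659) = (0.7988 + 0.2847, 4.5301 + 1.0625) = (1.0835, 5.5926)
link 2: phi[2] = 80 + -5 + 45 = 120 deg
  cos(120 deg) = -0.5000, sin(120 deg) = 0.8660
  joint[3] = (1.0835, 5.5926) + 5.8 * (-0.5000, 0.8660) = (1.0835 + -2.9000, 5.5926 + 5.0229) = (-1.8165, 10.6156)
End effector: (-1.8165, 10.6156)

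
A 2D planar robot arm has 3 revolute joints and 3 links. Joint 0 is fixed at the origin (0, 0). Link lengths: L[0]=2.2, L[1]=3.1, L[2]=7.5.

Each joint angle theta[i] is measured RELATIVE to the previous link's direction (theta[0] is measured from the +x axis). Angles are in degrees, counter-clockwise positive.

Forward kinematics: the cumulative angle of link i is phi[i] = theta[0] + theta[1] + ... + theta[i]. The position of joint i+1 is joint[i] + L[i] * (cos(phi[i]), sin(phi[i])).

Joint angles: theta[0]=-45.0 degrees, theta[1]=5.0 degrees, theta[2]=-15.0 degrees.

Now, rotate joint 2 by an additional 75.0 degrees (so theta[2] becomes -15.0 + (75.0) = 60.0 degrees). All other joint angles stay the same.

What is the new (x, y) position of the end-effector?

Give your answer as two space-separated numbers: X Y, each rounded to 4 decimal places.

joint[0] = (0.0000, 0.0000)  (base)
link 0: phi[0] = -45 = -45 deg
  cos(-45 deg) = 0.7071, sin(-45 deg) = -0.7071
  joint[1] = (0.0000, 0.0000) + 2.2 * (0.7071, -0.7071) = (0.0000 + 1.5556, 0.0000 + -1.5556) = (1.5556, -1.5556)
link 1: phi[1] = -45 + 5 = -40 deg
  cos(-40 deg) = 0.7660, sin(-40 deg) = -0.6428
  joint[2] = (1.5556, -1.5556) + 3.1 * (0.7660, -0.6428) = (1.5556 + 2.3747, -1.5556 + -1.9926) = (3.9304, -3.5483)
link 2: phi[2] = -45 + 5 + 60 = 20 deg
  cos(20 deg) = 0.9397, sin(20 deg) = 0.3420
  joint[3] = (3.9304, -3.5483) + 7.5 * (0.9397, 0.3420) = (3.9304 + 7.0477, -3.5483 + 2.5652) = (10.9781, -0.9831)
End effector: (10.9781, -0.9831)

Answer: 10.9781 -0.9831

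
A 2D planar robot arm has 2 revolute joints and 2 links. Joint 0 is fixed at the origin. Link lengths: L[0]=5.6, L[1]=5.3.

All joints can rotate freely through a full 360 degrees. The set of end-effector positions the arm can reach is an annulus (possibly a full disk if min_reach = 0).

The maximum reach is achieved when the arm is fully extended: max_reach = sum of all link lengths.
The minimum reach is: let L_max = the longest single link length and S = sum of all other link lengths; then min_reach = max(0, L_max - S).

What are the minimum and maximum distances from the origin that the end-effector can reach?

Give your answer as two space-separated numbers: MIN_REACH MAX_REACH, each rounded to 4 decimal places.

Answer: 0.3000 10.9000

Derivation:
Link lengths: [5.6, 5.3]
max_reach = 5.6 + 5.3 = 10.9
L_max = max([5.6, 5.3]) = 5.6
S (sum of others) = 10.9 - 5.6 = 5.3
min_reach = max(0, 5.6 - 5.3) = max(0, 0.3) = 0.3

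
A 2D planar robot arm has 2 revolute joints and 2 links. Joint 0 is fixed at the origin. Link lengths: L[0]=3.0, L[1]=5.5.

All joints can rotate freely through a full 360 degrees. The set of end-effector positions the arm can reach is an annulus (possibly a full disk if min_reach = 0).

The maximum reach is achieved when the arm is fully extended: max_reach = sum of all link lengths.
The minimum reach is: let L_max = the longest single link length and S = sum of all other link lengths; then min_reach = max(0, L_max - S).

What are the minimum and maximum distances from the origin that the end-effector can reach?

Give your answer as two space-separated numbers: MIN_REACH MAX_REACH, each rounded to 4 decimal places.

Link lengths: [3.0, 5.5]
max_reach = 3 + 5.5 = 8.5
L_max = max([3.0, 5.5]) = 5.5
S (sum of others) = 8.5 - 5.5 = 3
min_reach = max(0, 5.5 - 3) = max(0, 2.5) = 2.5

Answer: 2.5000 8.5000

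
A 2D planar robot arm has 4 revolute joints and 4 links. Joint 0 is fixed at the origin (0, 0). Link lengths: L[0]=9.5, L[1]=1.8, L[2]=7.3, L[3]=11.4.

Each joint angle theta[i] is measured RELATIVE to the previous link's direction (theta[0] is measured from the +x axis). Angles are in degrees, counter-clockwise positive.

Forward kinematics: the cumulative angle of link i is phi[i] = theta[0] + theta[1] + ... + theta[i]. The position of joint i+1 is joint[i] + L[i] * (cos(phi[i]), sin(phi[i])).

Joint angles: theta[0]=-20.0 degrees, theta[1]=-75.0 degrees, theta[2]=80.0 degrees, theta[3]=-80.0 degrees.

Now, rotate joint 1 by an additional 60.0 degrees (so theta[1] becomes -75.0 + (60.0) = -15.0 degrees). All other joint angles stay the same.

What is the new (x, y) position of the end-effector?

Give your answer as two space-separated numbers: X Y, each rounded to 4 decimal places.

joint[0] = (0.0000, 0.0000)  (base)
link 0: phi[0] = -20 = -20 deg
  cos(-20 deg) = 0.9397, sin(-20 deg) = -0.3420
  joint[1] = (0.0000, 0.0000) + 9.5 * (0.9397, -0.3420) = (0.0000 + 8.9271, 0.0000 + -3.2492) = (8.9271, -3.2492)
link 1: phi[1] = -20 + -15 = -35 deg
  cos(-35 deg) = 0.8192, sin(-35 deg) = -0.5736
  joint[2] = (8.9271, -3.2492) + 1.8 * (0.8192, -0.5736) = (8.9271 + 1.4745, -3.2492 + -1.0324) = (10.4016, -4.2816)
link 2: phi[2] = -20 + -15 + 80 = 45 deg
  cos(45 deg) = 0.7071, sin(45 deg) = 0.7071
  joint[3] = (10.4016, -4.2816) + 7.3 * (0.7071, 0.7071) = (10.4016 + 5.1619, -4.2816 + 5.1619) = (15.5634, 0.8803)
link 3: phi[3] = -20 + -15 + 80 + -80 = -35 deg
  cos(-35 deg) = 0.8192, sin(-35 deg) = -0.5736
  joint[4] = (15.5634, 0.8803) + 11.4 * (0.8192, -0.5736) = (15.5634 + 9.3383, 0.8803 + -6.5388) = (24.9018, -5.6585)
End effector: (24.9018, -5.6585)

Answer: 24.9018 -5.6585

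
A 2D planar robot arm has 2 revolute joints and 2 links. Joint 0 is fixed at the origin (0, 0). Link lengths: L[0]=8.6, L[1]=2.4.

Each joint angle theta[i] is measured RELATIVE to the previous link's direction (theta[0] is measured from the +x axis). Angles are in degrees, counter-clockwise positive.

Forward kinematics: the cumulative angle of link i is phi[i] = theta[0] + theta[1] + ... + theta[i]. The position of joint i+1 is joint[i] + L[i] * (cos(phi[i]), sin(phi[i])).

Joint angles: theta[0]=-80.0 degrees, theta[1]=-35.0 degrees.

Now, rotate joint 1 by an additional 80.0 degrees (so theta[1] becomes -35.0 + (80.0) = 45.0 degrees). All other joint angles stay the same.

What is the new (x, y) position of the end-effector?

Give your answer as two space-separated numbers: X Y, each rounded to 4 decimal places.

Answer: 3.4593 -9.8459

Derivation:
joint[0] = (0.0000, 0.0000)  (base)
link 0: phi[0] = -80 = -80 deg
  cos(-80 deg) = 0.1736, sin(-80 deg) = -0.9848
  joint[1] = (0.0000, 0.0000) + 8.6 * (0.1736, -0.9848) = (0.0000 + 1.4934, 0.0000 + -8.4693) = (1.4934, -8.4693)
link 1: phi[1] = -80 + 45 = -35 deg
  cos(-35 deg) = 0.8192, sin(-35 deg) = -0.5736
  joint[2] = (1.4934, -8.4693) + 2.4 * (0.8192, -0.5736) = (1.4934 + 1.9660, -8.4693 + -1.3766) = (3.4593, -9.8459)
End effector: (3.4593, -9.8459)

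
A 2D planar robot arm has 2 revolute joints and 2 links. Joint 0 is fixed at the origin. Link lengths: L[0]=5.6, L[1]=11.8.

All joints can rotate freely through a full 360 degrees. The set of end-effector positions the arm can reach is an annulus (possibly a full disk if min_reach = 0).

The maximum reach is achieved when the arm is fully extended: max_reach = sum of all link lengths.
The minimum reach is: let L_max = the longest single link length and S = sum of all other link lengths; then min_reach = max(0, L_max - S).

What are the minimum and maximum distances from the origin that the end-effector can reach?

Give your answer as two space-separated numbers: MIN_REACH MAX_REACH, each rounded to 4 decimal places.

Answer: 6.2000 17.4000

Derivation:
Link lengths: [5.6, 11.8]
max_reach = 5.6 + 11.8 = 17.4
L_max = max([5.6, 11.8]) = 11.8
S (sum of others) = 17.4 - 11.8 = 5.6
min_reach = max(0, 11.8 - 5.6) = max(0, 6.2) = 6.2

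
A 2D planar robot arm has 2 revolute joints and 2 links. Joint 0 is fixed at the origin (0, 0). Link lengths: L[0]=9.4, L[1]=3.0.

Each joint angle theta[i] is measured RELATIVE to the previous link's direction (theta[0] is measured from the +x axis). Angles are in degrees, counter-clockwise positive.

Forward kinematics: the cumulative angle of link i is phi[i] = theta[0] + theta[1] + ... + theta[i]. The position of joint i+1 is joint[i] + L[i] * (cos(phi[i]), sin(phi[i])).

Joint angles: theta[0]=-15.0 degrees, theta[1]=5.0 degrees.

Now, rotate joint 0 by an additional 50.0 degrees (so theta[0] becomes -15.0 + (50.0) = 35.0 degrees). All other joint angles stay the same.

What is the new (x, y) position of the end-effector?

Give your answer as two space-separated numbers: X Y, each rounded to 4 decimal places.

joint[0] = (0.0000, 0.0000)  (base)
link 0: phi[0] = 35 = 35 deg
  cos(35 deg) = 0.8192, sin(35 deg) = 0.5736
  joint[1] = (0.0000, 0.0000) + 9.4 * (0.8192, 0.5736) = (0.0000 + 7.7000, 0.0000 + 5.3916) = (7.7000, 5.3916)
link 1: phi[1] = 35 + 5 = 40 deg
  cos(40 deg) = 0.7660, sin(40 deg) = 0.6428
  joint[2] = (7.7000, 5.3916) + 3 * (0.7660, 0.6428) = (7.7000 + 2.2981, 5.3916 + 1.9284) = (9.9982, 7.3200)
End effector: (9.9982, 7.3200)

Answer: 9.9982 7.3200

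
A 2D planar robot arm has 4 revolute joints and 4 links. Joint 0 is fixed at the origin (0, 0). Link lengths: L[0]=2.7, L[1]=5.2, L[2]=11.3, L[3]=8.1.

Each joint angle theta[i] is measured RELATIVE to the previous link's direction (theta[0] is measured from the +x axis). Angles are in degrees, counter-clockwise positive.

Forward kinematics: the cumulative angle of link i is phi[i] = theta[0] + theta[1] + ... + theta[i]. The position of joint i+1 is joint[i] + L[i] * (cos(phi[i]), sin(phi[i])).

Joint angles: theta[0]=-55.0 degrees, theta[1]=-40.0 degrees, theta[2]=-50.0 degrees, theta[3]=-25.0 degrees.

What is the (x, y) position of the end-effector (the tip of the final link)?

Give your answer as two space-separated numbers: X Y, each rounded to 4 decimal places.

joint[0] = (0.0000, 0.0000)  (base)
link 0: phi[0] = -55 = -55 deg
  cos(-55 deg) = 0.5736, sin(-55 deg) = -0.8192
  joint[1] = (0.0000, 0.0000) + 2.7 * (0.5736, -0.8192) = (0.0000 + 1.5487, 0.0000 + -2.2117) = (1.5487, -2.2117)
link 1: phi[1] = -55 + -40 = -95 deg
  cos(-95 deg) = -0.0872, sin(-95 deg) = -0.9962
  joint[2] = (1.5487, -2.2117) + 5.2 * (-0.0872, -0.9962) = (1.5487 + -0.4532, -2.2117 + -5.1802) = (1.0954, -7.3919)
link 2: phi[2] = -55 + -40 + -50 = -145 deg
  cos(-145 deg) = -0.8192, sin(-145 deg) = -0.5736
  joint[3] = (1.0954, -7.3919) + 11.3 * (-0.8192, -0.5736) = (1.0954 + -9.2564, -7.3919 + -6.4814) = (-8.1610, -13.8733)
link 3: phi[3] = -55 + -40 + -50 + -25 = -170 deg
  cos(-170 deg) = -0.9848, sin(-170 deg) = -0.1736
  joint[4] = (-8.1610, -13.8733) + 8.1 * (-0.9848, -0.1736) = (-8.1610 + -7.9769, -13.8733 + -1.4066) = (-16.1379, -15.2799)
End effector: (-16.1379, -15.2799)

Answer: -16.1379 -15.2799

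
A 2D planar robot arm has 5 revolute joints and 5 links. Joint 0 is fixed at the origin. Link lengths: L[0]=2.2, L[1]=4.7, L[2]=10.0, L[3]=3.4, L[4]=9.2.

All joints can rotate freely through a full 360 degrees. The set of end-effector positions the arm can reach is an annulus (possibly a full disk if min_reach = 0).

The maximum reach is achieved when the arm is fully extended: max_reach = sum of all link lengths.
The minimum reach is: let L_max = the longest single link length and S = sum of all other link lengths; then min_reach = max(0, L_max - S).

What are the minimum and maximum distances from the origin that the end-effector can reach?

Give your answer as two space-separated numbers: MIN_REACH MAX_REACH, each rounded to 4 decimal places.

Link lengths: [2.2, 4.7, 10.0, 3.4, 9.2]
max_reach = 2.2 + 4.7 + 10 + 3.4 + 9.2 = 29.5
L_max = max([2.2, 4.7, 10.0, 3.4, 9.2]) = 10
S (sum of others) = 29.5 - 10 = 19.5
min_reach = max(0, 10 - 19.5) = max(0, -9.5) = 0

Answer: 0.0000 29.5000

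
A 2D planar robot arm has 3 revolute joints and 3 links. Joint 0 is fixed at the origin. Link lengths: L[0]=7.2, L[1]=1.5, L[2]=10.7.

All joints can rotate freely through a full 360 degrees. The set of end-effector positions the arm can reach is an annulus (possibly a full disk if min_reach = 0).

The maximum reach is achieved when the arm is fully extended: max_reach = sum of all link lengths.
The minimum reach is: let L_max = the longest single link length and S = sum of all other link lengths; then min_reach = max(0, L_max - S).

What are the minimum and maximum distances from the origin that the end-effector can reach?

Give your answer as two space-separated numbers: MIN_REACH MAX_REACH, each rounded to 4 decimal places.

Link lengths: [7.2, 1.5, 10.7]
max_reach = 7.2 + 1.5 + 10.7 = 19.4
L_max = max([7.2, 1.5, 10.7]) = 10.7
S (sum of others) = 19.4 - 10.7 = 8.7
min_reach = max(0, 10.7 - 8.7) = max(0, 2) = 2

Answer: 2.0000 19.4000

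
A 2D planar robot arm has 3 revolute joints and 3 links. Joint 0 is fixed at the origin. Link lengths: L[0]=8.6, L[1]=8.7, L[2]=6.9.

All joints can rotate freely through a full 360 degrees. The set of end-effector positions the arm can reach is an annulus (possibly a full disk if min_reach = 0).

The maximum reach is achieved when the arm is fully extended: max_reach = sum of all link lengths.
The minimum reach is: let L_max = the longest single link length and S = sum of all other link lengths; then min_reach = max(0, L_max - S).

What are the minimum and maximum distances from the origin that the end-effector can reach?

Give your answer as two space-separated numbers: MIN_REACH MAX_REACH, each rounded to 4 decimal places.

Link lengths: [8.6, 8.7, 6.9]
max_reach = 8.6 + 8.7 + 6.9 = 24.2
L_max = max([8.6, 8.7, 6.9]) = 8.7
S (sum of others) = 24.2 - 8.7 = 15.5
min_reach = max(0, 8.7 - 15.5) = max(0, -6.8) = 0

Answer: 0.0000 24.2000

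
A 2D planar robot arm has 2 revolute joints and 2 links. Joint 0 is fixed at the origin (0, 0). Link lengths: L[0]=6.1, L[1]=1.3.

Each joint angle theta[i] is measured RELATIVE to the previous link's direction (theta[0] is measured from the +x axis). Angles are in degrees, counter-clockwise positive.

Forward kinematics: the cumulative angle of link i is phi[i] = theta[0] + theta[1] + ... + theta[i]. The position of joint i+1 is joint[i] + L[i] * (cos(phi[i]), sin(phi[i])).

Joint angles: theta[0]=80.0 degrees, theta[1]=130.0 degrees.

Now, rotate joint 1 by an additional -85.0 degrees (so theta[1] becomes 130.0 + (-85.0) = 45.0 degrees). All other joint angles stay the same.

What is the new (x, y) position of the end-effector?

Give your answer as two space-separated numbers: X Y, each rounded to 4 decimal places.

joint[0] = (0.0000, 0.0000)  (base)
link 0: phi[0] = 80 = 80 deg
  cos(80 deg) = 0.1736, sin(80 deg) = 0.9848
  joint[1] = (0.0000, 0.0000) + 6.1 * (0.1736, 0.9848) = (0.0000 + 1.0593, 0.0000 + 6.0073) = (1.0593, 6.0073)
link 1: phi[1] = 80 + 45 = 125 deg
  cos(125 deg) = -0.5736, sin(125 deg) = 0.8192
  joint[2] = (1.0593, 6.0073) + 1.3 * (-0.5736, 0.8192) = (1.0593 + -0.7456, 6.0073 + 1.0649) = (0.3136, 7.0722)
End effector: (0.3136, 7.0722)

Answer: 0.3136 7.0722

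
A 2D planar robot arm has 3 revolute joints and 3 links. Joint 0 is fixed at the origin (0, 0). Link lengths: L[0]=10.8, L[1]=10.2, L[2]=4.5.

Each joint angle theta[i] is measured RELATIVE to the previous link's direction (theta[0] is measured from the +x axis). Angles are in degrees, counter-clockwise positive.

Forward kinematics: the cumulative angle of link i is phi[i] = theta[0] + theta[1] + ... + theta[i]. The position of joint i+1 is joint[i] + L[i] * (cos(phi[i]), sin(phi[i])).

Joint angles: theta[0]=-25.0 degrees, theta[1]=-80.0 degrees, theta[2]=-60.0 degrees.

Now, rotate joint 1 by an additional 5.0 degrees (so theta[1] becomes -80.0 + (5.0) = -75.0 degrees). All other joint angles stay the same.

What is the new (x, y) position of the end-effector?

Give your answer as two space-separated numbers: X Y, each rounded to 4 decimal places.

Answer: 3.7883 -16.1484

Derivation:
joint[0] = (0.0000, 0.0000)  (base)
link 0: phi[0] = -25 = -25 deg
  cos(-25 deg) = 0.9063, sin(-25 deg) = -0.4226
  joint[1] = (0.0000, 0.0000) + 10.8 * (0.9063, -0.4226) = (0.0000 + 9.7881, 0.0000 + -4.5643) = (9.7881, -4.5643)
link 1: phi[1] = -25 + -75 = -100 deg
  cos(-100 deg) = -0.1736, sin(-100 deg) = -0.9848
  joint[2] = (9.7881, -4.5643) + 10.2 * (-0.1736, -0.9848) = (9.7881 + -1.7712, -4.5643 + -10.0450) = (8.0169, -14.6093)
link 2: phi[2] = -25 + -75 + -60 = -160 deg
  cos(-160 deg) = -0.9397, sin(-160 deg) = -0.3420
  joint[3] = (8.0169, -14.6093) + 4.5 * (-0.9397, -0.3420) = (8.0169 + -4.2286, -14.6093 + -1.5391) = (3.7883, -16.1484)
End effector: (3.7883, -16.1484)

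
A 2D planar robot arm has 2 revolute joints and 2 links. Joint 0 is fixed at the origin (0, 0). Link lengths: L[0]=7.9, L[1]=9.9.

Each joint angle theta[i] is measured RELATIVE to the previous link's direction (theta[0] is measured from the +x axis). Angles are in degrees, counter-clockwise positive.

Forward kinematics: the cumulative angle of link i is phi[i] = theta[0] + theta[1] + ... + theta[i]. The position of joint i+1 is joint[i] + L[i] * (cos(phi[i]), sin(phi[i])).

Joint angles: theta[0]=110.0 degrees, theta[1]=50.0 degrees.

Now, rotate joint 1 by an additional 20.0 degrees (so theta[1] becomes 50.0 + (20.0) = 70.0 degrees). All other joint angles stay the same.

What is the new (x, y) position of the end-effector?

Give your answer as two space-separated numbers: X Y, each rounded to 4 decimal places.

joint[0] = (0.0000, 0.0000)  (base)
link 0: phi[0] = 110 = 110 deg
  cos(110 deg) = -0.3420, sin(110 deg) = 0.9397
  joint[1] = (0.0000, 0.0000) + 7.9 * (-0.3420, 0.9397) = (0.0000 + -2.7020, 0.0000 + 7.4236) = (-2.7020, 7.4236)
link 1: phi[1] = 110 + 70 = 180 deg
  cos(180 deg) = -1.0000, sin(180 deg) = 0.0000
  joint[2] = (-2.7020, 7.4236) + 9.9 * (-1.0000, 0.0000) = (-2.7020 + -9.9000, 7.4236 + 0.0000) = (-12.6020, 7.4236)
End effector: (-12.6020, 7.4236)

Answer: -12.6020 7.4236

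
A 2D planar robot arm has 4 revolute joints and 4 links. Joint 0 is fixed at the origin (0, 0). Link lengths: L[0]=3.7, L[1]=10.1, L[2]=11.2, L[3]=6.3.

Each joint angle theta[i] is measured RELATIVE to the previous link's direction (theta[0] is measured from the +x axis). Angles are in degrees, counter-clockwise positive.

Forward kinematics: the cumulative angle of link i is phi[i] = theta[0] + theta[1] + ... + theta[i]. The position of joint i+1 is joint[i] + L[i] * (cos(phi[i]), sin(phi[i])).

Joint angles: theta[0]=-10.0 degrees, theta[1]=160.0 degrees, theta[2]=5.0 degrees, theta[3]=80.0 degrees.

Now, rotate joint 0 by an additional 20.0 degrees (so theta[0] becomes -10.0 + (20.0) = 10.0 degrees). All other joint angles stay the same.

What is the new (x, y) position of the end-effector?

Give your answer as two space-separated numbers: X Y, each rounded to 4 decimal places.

joint[0] = (0.0000, 0.0000)  (base)
link 0: phi[0] = 10 = 10 deg
  cos(10 deg) = 0.9848, sin(10 deg) = 0.1736
  joint[1] = (0.0000, 0.0000) + 3.7 * (0.9848, 0.1736) = (0.0000 + 3.6438, 0.0000 + 0.6425) = (3.6438, 0.6425)
link 1: phi[1] = 10 + 160 = 170 deg
  cos(170 deg) = -0.9848, sin(170 deg) = 0.1736
  joint[2] = (3.6438, 0.6425) + 10.1 * (-0.9848, 0.1736) = (3.6438 + -9.9466, 0.6425 + 1.7538) = (-6.3028, 2.3963)
link 2: phi[2] = 10 + 160 + 5 = 175 deg
  cos(175 deg) = -0.9962, sin(175 deg) = 0.0872
  joint[3] = (-6.3028, 2.3963) + 11.2 * (-0.9962, 0.0872) = (-6.3028 + -11.1574, 2.3963 + 0.9761) = (-17.4602, 3.3725)
link 3: phi[3] = 10 + 160 + 5 + 80 = 255 deg
  cos(255 deg) = -0.2588, sin(255 deg) = -0.9659
  joint[4] = (-17.4602, 3.3725) + 6.3 * (-0.2588, -0.9659) = (-17.4602 + -1.6306, 3.3725 + -6.0853) = (-19.0907, -2.7128)
End effector: (-19.0907, -2.7128)

Answer: -19.0907 -2.7128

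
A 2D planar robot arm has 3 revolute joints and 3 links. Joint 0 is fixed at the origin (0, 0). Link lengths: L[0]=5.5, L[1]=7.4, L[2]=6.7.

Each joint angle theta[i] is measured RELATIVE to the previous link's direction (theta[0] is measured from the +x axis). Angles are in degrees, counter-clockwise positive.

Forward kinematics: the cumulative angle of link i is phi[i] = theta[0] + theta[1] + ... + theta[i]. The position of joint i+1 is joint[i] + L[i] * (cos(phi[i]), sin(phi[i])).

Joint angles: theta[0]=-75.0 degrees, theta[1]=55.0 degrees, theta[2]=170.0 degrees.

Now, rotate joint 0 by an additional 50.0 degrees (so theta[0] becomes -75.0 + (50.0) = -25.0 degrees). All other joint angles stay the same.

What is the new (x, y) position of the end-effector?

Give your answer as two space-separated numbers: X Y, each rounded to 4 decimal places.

Answer: 5.0973 -0.9159

Derivation:
joint[0] = (0.0000, 0.0000)  (base)
link 0: phi[0] = -25 = -25 deg
  cos(-25 deg) = 0.9063, sin(-25 deg) = -0.4226
  joint[1] = (0.0000, 0.0000) + 5.5 * (0.9063, -0.4226) = (0.0000 + 4.9847, 0.0000 + -2.3244) = (4.9847, -2.3244)
link 1: phi[1] = -25 + 55 = 30 deg
  cos(30 deg) = 0.8660, sin(30 deg) = 0.5000
  joint[2] = (4.9847, -2.3244) + 7.4 * (0.8660, 0.5000) = (4.9847 + 6.4086, -2.3244 + 3.7000) = (11.3933, 1.3756)
link 2: phi[2] = -25 + 55 + 170 = 200 deg
  cos(200 deg) = -0.9397, sin(200 deg) = -0.3420
  joint[3] = (11.3933, 1.3756) + 6.7 * (-0.9397, -0.3420) = (11.3933 + -6.2959, 1.3756 + -2.2915) = (5.0973, -0.9159)
End effector: (5.0973, -0.9159)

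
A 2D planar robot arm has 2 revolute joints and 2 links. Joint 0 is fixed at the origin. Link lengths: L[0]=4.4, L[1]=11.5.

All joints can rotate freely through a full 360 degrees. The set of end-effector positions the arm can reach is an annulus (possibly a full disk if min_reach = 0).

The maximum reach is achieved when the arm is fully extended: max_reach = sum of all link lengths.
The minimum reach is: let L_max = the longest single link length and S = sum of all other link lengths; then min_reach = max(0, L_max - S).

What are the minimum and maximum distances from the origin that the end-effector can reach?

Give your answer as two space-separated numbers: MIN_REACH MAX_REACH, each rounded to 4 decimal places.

Answer: 7.1000 15.9000

Derivation:
Link lengths: [4.4, 11.5]
max_reach = 4.4 + 11.5 = 15.9
L_max = max([4.4, 11.5]) = 11.5
S (sum of others) = 15.9 - 11.5 = 4.4
min_reach = max(0, 11.5 - 4.4) = max(0, 7.1) = 7.1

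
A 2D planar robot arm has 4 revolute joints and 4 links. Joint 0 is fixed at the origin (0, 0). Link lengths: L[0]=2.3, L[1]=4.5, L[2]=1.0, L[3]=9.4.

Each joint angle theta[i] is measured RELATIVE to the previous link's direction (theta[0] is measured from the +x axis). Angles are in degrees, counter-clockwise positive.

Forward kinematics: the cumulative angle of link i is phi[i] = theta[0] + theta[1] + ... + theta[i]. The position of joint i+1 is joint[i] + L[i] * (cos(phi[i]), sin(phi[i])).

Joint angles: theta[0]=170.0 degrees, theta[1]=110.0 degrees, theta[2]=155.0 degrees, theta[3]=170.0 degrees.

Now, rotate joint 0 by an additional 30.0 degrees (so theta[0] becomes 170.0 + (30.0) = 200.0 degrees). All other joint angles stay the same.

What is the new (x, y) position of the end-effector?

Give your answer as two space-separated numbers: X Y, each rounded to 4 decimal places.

Answer: 1.2917 -12.6322

Derivation:
joint[0] = (0.0000, 0.0000)  (base)
link 0: phi[0] = 200 = 200 deg
  cos(200 deg) = -0.9397, sin(200 deg) = -0.3420
  joint[1] = (0.0000, 0.0000) + 2.3 * (-0.9397, -0.3420) = (0.0000 + -2.1613, 0.0000 + -0.7866) = (-2.1613, -0.7866)
link 1: phi[1] = 200 + 110 = 310 deg
  cos(310 deg) = 0.6428, sin(310 deg) = -0.7660
  joint[2] = (-2.1613, -0.7866) + 4.5 * (0.6428, -0.7660) = (-2.1613 + 2.8925, -0.7866 + -3.4472) = (0.7313, -4.2338)
link 2: phi[2] = 200 + 110 + 155 = 465 deg
  cos(465 deg) = -0.2588, sin(465 deg) = 0.9659
  joint[3] = (0.7313, -4.2338) + 1 * (-0.2588, 0.9659) = (0.7313 + -0.2588, -4.2338 + 0.9659) = (0.4724, -3.2679)
link 3: phi[3] = 200 + 110 + 155 + 170 = 635 deg
  cos(635 deg) = 0.0872, sin(635 deg) = -0.9962
  joint[4] = (0.4724, -3.2679) + 9.4 * (0.0872, -0.9962) = (0.4724 + 0.8193, -3.2679 + -9.3642) = (1.2917, -12.6322)
End effector: (1.2917, -12.6322)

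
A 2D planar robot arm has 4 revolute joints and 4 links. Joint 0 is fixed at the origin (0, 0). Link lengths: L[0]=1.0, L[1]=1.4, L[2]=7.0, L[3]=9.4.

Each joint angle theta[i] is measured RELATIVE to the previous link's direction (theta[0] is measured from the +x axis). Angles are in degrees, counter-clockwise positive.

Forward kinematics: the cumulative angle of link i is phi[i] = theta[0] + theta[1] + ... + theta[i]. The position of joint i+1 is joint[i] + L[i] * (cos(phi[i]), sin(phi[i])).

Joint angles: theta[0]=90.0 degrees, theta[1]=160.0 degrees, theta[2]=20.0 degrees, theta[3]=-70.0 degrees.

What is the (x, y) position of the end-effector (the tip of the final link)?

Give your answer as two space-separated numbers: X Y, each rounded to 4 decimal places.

Answer: -9.3119 -10.5306

Derivation:
joint[0] = (0.0000, 0.0000)  (base)
link 0: phi[0] = 90 = 90 deg
  cos(90 deg) = 0.0000, sin(90 deg) = 1.0000
  joint[1] = (0.0000, 0.0000) + 1 * (0.0000, 1.0000) = (0.0000 + 0.0000, 0.0000 + 1.0000) = (0.0000, 1.0000)
link 1: phi[1] = 90 + 160 = 250 deg
  cos(250 deg) = -0.3420, sin(250 deg) = -0.9397
  joint[2] = (0.0000, 1.0000) + 1.4 * (-0.3420, -0.9397) = (0.0000 + -0.4788, 1.0000 + -1.3156) = (-0.4788, -0.3156)
link 2: phi[2] = 90 + 160 + 20 = 270 deg
  cos(270 deg) = -0.0000, sin(270 deg) = -1.0000
  joint[3] = (-0.4788, -0.3156) + 7 * (-0.0000, -1.0000) = (-0.4788 + -0.0000, -0.3156 + -7.0000) = (-0.4788, -7.3156)
link 3: phi[3] = 90 + 160 + 20 + -70 = 200 deg
  cos(200 deg) = -0.9397, sin(200 deg) = -0.3420
  joint[4] = (-0.4788, -7.3156) + 9.4 * (-0.9397, -0.3420) = (-0.4788 + -8.8331, -7.3156 + -3.2150) = (-9.3119, -10.5306)
End effector: (-9.3119, -10.5306)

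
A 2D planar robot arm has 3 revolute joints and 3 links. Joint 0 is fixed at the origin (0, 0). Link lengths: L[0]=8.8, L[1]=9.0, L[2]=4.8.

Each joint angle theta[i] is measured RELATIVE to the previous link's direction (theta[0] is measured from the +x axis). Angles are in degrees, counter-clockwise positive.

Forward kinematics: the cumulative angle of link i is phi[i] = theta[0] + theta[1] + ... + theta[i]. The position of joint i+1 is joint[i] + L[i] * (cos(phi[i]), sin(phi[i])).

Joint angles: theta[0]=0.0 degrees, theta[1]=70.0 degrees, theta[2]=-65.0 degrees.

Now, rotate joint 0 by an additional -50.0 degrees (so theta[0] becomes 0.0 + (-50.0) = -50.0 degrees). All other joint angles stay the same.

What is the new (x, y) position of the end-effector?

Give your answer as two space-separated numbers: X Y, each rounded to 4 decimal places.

Answer: 17.5079 -7.0571

Derivation:
joint[0] = (0.0000, 0.0000)  (base)
link 0: phi[0] = -50 = -50 deg
  cos(-50 deg) = 0.6428, sin(-50 deg) = -0.7660
  joint[1] = (0.0000, 0.0000) + 8.8 * (0.6428, -0.7660) = (0.0000 + 5.6565, 0.0000 + -6.7412) = (5.6565, -6.7412)
link 1: phi[1] = -50 + 70 = 20 deg
  cos(20 deg) = 0.9397, sin(20 deg) = 0.3420
  joint[2] = (5.6565, -6.7412) + 9 * (0.9397, 0.3420) = (5.6565 + 8.4572, -6.7412 + 3.0782) = (14.1138, -3.6630)
link 2: phi[2] = -50 + 70 + -65 = -45 deg
  cos(-45 deg) = 0.7071, sin(-45 deg) = -0.7071
  joint[3] = (14.1138, -3.6630) + 4.8 * (0.7071, -0.7071) = (14.1138 + 3.3941, -3.6630 + -3.3941) = (17.5079, -7.0571)
End effector: (17.5079, -7.0571)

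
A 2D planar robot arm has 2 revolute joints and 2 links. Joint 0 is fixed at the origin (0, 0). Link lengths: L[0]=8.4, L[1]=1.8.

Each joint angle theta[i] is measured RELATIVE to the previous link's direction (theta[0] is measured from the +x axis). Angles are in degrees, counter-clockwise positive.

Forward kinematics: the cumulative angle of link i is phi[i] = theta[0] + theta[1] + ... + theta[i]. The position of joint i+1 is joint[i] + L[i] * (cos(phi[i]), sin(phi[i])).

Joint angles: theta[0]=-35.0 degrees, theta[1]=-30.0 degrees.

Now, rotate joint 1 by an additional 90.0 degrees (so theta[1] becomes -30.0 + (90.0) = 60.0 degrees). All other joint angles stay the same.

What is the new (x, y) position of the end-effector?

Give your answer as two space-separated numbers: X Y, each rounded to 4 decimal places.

Answer: 8.5122 -4.0573

Derivation:
joint[0] = (0.0000, 0.0000)  (base)
link 0: phi[0] = -35 = -35 deg
  cos(-35 deg) = 0.8192, sin(-35 deg) = -0.5736
  joint[1] = (0.0000, 0.0000) + 8.4 * (0.8192, -0.5736) = (0.0000 + 6.8809, 0.0000 + -4.8180) = (6.8809, -4.8180)
link 1: phi[1] = -35 + 60 = 25 deg
  cos(25 deg) = 0.9063, sin(25 deg) = 0.4226
  joint[2] = (6.8809, -4.8180) + 1.8 * (0.9063, 0.4226) = (6.8809 + 1.6314, -4.8180 + 0.7607) = (8.5122, -4.0573)
End effector: (8.5122, -4.0573)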